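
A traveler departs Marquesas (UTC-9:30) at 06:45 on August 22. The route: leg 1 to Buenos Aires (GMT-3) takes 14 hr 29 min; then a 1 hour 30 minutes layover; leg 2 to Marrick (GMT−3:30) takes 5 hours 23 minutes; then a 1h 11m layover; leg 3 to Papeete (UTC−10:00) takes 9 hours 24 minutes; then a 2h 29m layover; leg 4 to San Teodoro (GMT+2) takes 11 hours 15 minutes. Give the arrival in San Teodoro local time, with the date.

Convert departure to UTC: 06:45 + 9:30 = 16:15 UTC on Aug 22.
Add 14 hours 29 minutes leg 1 → 06:44 UTC (Aug 23).
Add 1 hour and 30 minutes layover in Buenos Aires → 08:14 UTC.
Add 5 hours 23 minutes leg 2 → 13:37 UTC.
Add 1 hour and 11 minutes layover in Marrick → 14:48 UTC.
Add 9 hours 24 minutes leg 3 → 00:12 UTC (Aug 24).
Add 2 hours 29 minutes layover in Papeete → 02:41 UTC.
Add 11 hours 15 minutes leg 4 → 13:56 UTC.
San Teodoro is UTC+2:00, so local arrival = 13:56 + 2:00 = 15:56 on Aug 24.

15:56 on Aug 24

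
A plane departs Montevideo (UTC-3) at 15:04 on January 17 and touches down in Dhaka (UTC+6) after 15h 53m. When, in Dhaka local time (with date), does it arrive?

15:57 on January 18

Convert departure to UTC: 15:04 + 3:00 = 18:04 UTC on Jan 17.
Add 15 hours and 53 minutes travel time → 09:57 UTC (Jan 18).
Dhaka is UTC+6:00, so local arrival = 09:57 + 6:00 = 15:57 on Jan 18.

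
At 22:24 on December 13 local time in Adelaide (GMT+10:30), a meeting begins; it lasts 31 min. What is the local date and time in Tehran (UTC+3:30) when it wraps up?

Convert start to UTC: 22:24 − 10:30 = 11:54 UTC on Dec 13.
Add 31 minutes duration → 12:25 UTC.
Tehran is UTC+3:30, so local end time = 12:25 + 3:30 = 15:55 on Dec 13.

15:55 on Dec 13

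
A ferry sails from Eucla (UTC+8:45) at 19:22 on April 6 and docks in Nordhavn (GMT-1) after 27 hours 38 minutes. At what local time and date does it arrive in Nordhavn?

13:15 on April 7

Convert departure to UTC: 19:22 − 8:45 = 10:37 UTC on Apr 6.
Add 27 hours 38 minutes travel time → 14:15 UTC (Apr 7).
Nordhavn is UTC−1:00, so local arrival = 14:15 − 1:00 = 13:15 on Apr 7.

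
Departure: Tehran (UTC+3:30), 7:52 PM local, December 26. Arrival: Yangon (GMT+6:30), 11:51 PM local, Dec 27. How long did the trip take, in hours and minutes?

24 hours 59 minutes

Departure in UTC: 7:52 PM − 3:30 = 4:22 PM on Dec 26.
Arrival in UTC: 11:51 PM − 6:30 = 5:21 PM on Dec 27.
Elapsed = 5:21 PM − 4:22 PM (+1 day) = 24 hours 59 minutes.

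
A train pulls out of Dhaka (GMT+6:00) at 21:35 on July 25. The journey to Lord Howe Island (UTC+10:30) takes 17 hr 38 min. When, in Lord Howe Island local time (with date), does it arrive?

19:43 on July 26

Convert departure to UTC: 21:35 − 6:00 = 15:35 UTC on Jul 25.
Add 17 hours 38 minutes travel time → 09:13 UTC (Jul 26).
Lord Howe Island is UTC+10:30, so local arrival = 09:13 + 10:30 = 19:43 on Jul 26.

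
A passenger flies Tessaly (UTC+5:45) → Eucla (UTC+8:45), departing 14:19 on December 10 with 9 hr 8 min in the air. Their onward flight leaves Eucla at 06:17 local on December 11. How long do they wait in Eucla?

3 hours 50 minutes

Convert departure to UTC: 14:19 − 5:45 = 08:34 UTC on Dec 10.
Add 9 hours 8 minutes flight time → 17:42 UTC.
Eucla is UTC+8:45, so local arrival = 17:42 + 8:45 = 02:27 on Dec 11.
Layover = 06:17 − 02:27 = 3 hours 50 minutes.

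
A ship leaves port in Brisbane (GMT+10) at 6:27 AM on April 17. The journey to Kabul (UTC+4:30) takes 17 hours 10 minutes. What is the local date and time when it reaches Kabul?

6:07 PM on April 17

Convert departure to UTC: 6:27 AM − 10:00 = 8:27 PM UTC on Apr 16.
Add 17 hours 10 minutes travel time → 1:37 PM UTC (Apr 17).
Kabul is UTC+4:30, so local arrival = 1:37 PM + 4:30 = 6:07 PM on Apr 17.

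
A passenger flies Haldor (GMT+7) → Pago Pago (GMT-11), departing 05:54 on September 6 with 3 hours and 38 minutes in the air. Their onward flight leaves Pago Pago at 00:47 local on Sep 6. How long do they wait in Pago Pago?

9 hours 15 minutes

Convert departure to UTC: 05:54 − 7:00 = 22:54 UTC on Sep 5.
Add 3 hours and 38 minutes flight time → 02:32 UTC (Sep 6).
Pago Pago is UTC−11:00, so local arrival = 02:32 − 11:00 = 15:32 on Sep 5.
Layover = 00:47 − 15:32 (+1 day) = 9 hours 15 minutes.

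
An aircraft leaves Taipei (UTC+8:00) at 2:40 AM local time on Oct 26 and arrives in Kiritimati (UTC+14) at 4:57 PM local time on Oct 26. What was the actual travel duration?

Departure in UTC: 2:40 AM − 8:00 = 6:40 PM on Oct 25.
Arrival in UTC: 4:57 PM − 14:00 = 2:57 AM on Oct 26.
Elapsed = 2:57 AM − 6:40 PM (+1 day) = 8 hours 17 minutes.

8 hours 17 minutes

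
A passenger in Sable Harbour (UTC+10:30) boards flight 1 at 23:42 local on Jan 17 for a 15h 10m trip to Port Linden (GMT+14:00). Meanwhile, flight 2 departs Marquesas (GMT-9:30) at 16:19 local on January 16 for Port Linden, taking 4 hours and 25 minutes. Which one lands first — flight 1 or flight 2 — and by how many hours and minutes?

Flight 1 in UTC: 23:42 − 10:30 = 13:12 on Jan 17.
+15 hours 10 minutes → arrive 04:22 UTC on Jan 18.
Flight 2 in UTC: 16:19 + 9:30 = 01:49 on Jan 17.
+4 hours and 25 minutes → arrive 06:14 UTC on Jan 17.
Flight 2 lands earlier by 22 hours 8 minutes.

the second, by 22 hours 8 minutes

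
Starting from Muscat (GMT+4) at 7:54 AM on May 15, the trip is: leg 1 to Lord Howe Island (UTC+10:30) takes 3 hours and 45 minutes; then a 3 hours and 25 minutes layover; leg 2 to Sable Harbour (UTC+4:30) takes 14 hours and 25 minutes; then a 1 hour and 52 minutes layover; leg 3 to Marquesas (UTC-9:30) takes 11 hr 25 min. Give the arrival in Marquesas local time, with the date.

Convert departure to UTC: 7:54 AM − 4:00 = 3:54 AM UTC on May 15.
Add 3 hours 45 minutes leg 1 → 7:39 AM UTC.
Add 3 hours and 25 minutes layover in Lord Howe Island → 11:04 AM UTC.
Add 14 hours and 25 minutes leg 2 → 1:29 AM UTC (May 16).
Add 1 hour 52 minutes layover in Sable Harbour → 3:21 AM UTC.
Add 11 hours and 25 minutes leg 3 → 2:46 PM UTC.
Marquesas is UTC−9:30, so local arrival = 2:46 PM − 9:30 = 5:16 AM on May 16.

5:16 AM on May 16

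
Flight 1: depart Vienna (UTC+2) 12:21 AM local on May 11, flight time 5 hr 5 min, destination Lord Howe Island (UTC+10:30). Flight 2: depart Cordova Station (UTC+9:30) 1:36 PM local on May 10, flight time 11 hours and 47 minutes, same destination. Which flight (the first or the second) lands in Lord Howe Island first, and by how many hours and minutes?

Flight 1 in UTC: 12:21 AM − 2:00 = 10:21 PM on May 10.
+5 hours and 5 minutes → arrive 3:26 AM UTC on May 11.
Flight 2 in UTC: 1:36 PM − 9:30 = 4:06 AM on May 10.
+11 hours and 47 minutes → arrive 3:53 PM UTC on May 10.
Flight 2 lands earlier by 11 hours 33 minutes.

the second, by 11 hours 33 minutes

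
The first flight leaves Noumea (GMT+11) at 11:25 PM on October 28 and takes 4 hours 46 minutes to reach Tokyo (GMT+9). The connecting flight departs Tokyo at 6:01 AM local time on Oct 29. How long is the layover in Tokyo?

Convert departure to UTC: 11:25 PM − 11:00 = 12:25 PM UTC on Oct 28.
Add 4 hours and 46 minutes flight time → 5:11 PM UTC.
Tokyo is UTC+9:00, so local arrival = 5:11 PM + 9:00 = 2:11 AM on Oct 29.
Layover = 6:01 AM − 2:11 AM = 3 hours 50 minutes.

3 hours 50 minutes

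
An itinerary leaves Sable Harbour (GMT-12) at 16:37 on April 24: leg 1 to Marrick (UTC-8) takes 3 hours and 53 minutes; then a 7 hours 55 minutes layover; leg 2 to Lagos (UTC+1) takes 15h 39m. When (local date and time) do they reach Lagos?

Convert departure to UTC: 16:37 + 12:00 = 04:37 UTC on Apr 25.
Add 3 hours and 53 minutes leg 1 → 08:30 UTC.
Add 7 hours 55 minutes layover in Marrick → 16:25 UTC.
Add 15 hours 39 minutes leg 2 → 08:04 UTC (Apr 26).
Lagos is UTC+1:00, so local arrival = 08:04 + 1:00 = 09:04 on Apr 26.

09:04 on Apr 26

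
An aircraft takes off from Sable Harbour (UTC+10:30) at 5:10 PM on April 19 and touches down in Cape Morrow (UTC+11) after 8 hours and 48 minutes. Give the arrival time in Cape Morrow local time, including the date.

Convert departure to UTC: 5:10 PM − 10:30 = 6:40 AM UTC on Apr 19.
Add 8 hours 48 minutes travel time → 3:28 PM UTC.
Cape Morrow is UTC+11:00, so local arrival = 3:28 PM + 11:00 = 2:28 AM on Apr 20.

2:28 AM on April 20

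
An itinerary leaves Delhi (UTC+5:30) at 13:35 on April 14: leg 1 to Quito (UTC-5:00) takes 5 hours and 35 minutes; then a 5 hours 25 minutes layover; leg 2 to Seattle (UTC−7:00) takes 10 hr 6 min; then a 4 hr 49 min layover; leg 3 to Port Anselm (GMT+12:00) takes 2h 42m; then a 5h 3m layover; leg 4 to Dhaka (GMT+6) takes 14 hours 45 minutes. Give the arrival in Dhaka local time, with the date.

14:30 on Apr 16

Convert departure to UTC: 13:35 − 5:30 = 08:05 UTC on Apr 14.
Add 5 hours 35 minutes leg 1 → 13:40 UTC.
Add 5 hours and 25 minutes layover in Quito → 19:05 UTC.
Add 10 hours and 6 minutes leg 2 → 05:11 UTC (Apr 15).
Add 4 hours and 49 minutes layover in Seattle → 10:00 UTC.
Add 2 hours and 42 minutes leg 3 → 12:42 UTC.
Add 5 hours 3 minutes layover in Port Anselm → 17:45 UTC.
Add 14 hours 45 minutes leg 4 → 08:30 UTC (Apr 16).
Dhaka is UTC+6:00, so local arrival = 08:30 + 6:00 = 14:30 on Apr 16.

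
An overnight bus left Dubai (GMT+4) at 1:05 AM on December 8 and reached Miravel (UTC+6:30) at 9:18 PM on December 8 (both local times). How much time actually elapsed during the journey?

17 hours 43 minutes

Departure in UTC: 1:05 AM − 4:00 = 9:05 PM on Dec 7.
Arrival in UTC: 9:18 PM − 6:30 = 2:48 PM on Dec 8.
Elapsed = 2:48 PM − 9:05 PM (+1 day) = 17 hours 43 minutes.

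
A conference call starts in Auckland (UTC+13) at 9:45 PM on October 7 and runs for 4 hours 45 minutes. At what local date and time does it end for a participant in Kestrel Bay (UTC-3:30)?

10:00 AM on October 7

Convert start to UTC: 9:45 PM − 13:00 = 8:45 AM UTC on Oct 7.
Add 4 hours 45 minutes duration → 1:30 PM UTC.
Kestrel Bay is UTC−3:30, so local end time = 1:30 PM − 3:30 = 10:00 AM on Oct 7.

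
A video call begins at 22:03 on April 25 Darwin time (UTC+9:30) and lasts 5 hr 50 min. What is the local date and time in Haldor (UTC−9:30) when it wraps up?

08:53 on Apr 25

Haldor is 19:00 behind Darwin.
After 5 hours 50 minutes it is 03:53 (Apr 26) in Darwin.
Shift by the zone difference: 03:53 − 19:00 = 08:53 on Apr 25 in Haldor.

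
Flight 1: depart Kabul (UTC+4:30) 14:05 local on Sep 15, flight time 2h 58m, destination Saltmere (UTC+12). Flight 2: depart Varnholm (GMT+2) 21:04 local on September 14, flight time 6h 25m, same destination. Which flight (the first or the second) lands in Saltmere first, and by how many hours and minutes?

Flight 1 in UTC: 14:05 − 4:30 = 09:35 on Sep 15.
+2 hours and 58 minutes → arrive 12:33 UTC on Sep 15.
Flight 2 in UTC: 21:04 − 2:00 = 19:04 on Sep 14.
+6 hours and 25 minutes → arrive 01:29 UTC on Sep 15.
Flight 2 lands earlier by 11 hours 4 minutes.

the second, by 11 hours 4 minutes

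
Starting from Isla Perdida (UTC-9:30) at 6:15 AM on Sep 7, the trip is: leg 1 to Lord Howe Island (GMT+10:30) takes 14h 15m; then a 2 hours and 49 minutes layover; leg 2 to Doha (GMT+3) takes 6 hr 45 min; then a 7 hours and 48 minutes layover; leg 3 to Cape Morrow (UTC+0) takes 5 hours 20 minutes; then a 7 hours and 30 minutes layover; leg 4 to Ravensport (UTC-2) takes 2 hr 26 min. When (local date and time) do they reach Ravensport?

12:38 PM on Sep 9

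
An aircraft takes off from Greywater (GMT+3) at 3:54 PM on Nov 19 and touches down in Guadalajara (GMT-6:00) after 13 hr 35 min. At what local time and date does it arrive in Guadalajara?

Guadalajara is 9:00 behind Greywater.
After 13 hours 35 minutes it is 5:29 AM (Nov 20) in Greywater.
Shift by the zone difference: 5:29 AM − 9:00 = 8:29 PM on Nov 19 in Guadalajara.

8:29 PM on Nov 19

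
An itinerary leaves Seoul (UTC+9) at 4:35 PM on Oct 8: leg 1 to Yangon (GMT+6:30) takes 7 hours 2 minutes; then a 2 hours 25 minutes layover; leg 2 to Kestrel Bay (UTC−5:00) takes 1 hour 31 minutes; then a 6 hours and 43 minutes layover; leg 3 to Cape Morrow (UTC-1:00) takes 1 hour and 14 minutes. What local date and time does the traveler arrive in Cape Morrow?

Convert departure to UTC: 4:35 PM − 9:00 = 7:35 AM UTC on Oct 8.
Add 7 hours 2 minutes leg 1 → 2:37 PM UTC.
Add 2 hours and 25 minutes layover in Yangon → 5:02 PM UTC.
Add 1 hour 31 minutes leg 2 → 6:33 PM UTC.
Add 6 hours and 43 minutes layover in Kestrel Bay → 1:16 AM UTC (Oct 9).
Add 1 hour 14 minutes leg 3 → 2:30 AM UTC.
Cape Morrow is UTC−1:00, so local arrival = 2:30 AM − 1:00 = 1:30 AM on Oct 9.

1:30 AM on October 9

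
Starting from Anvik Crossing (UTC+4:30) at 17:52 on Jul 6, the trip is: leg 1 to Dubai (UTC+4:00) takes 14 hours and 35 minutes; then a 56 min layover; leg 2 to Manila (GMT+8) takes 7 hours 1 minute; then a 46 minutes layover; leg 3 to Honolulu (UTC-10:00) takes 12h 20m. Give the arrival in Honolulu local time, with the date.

Convert departure to UTC: 17:52 − 4:30 = 13:22 UTC on Jul 6.
Add 14 hours and 35 minutes leg 1 → 03:57 UTC (Jul 7).
Add 56 minutes layover in Dubai → 04:53 UTC.
Add 7 hours 1 minute leg 2 → 11:54 UTC.
Add 46 minutes layover in Manila → 12:40 UTC.
Add 12 hours 20 minutes leg 3 → 01:00 UTC (Jul 8).
Honolulu is UTC−10:00, so local arrival = 01:00 − 10:00 = 15:00 on Jul 7.

15:00 on July 7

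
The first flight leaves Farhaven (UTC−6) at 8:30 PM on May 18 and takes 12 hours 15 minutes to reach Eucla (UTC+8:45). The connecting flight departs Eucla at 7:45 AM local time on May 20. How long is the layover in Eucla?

8 hours 15 minutes

Convert departure to UTC: 8:30 PM + 6:00 = 2:30 AM UTC on May 19.
Add 12 hours 15 minutes flight time → 2:45 PM UTC.
Eucla is UTC+8:45, so local arrival = 2:45 PM + 8:45 = 11:30 PM on May 19.
Layover = 7:45 AM − 11:30 PM (+1 day) = 8 hours 15 minutes.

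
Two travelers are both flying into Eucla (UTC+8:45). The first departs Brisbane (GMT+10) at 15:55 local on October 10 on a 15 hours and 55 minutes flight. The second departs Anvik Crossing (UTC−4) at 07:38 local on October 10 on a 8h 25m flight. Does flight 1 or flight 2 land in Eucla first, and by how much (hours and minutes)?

Flight 1 in UTC: 15:55 − 10:00 = 05:55 on Oct 10.
+15 hours 55 minutes → arrive 21:50 UTC on Oct 10.
Flight 2 in UTC: 07:38 + 4:00 = 11:38 on Oct 10.
+8 hours and 25 minutes → arrive 20:03 UTC on Oct 10.
Flight 2 lands earlier by 1 hour 47 minutes.

the second, by 1 hour 47 minutes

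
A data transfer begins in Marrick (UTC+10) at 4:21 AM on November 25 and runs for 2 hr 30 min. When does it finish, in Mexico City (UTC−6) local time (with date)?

2:51 PM on Nov 24

Convert start to UTC: 4:21 AM − 10:00 = 6:21 PM UTC on Nov 24.
Add 2 hours and 30 minutes duration → 8:51 PM UTC.
Mexico City is UTC−6:00, so local end time = 8:51 PM − 6:00 = 2:51 PM on Nov 24.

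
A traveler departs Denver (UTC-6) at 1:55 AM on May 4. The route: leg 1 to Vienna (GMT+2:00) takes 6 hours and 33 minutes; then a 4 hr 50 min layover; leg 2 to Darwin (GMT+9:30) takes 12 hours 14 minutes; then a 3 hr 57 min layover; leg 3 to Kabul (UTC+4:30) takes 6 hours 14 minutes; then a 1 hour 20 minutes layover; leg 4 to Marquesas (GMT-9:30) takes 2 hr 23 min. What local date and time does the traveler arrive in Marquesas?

11:56 AM on May 5

Convert departure to UTC: 1:55 AM + 6:00 = 7:55 AM UTC on May 4.
Add 6 hours 33 minutes leg 1 → 2:28 PM UTC.
Add 4 hours and 50 minutes layover in Vienna → 7:18 PM UTC.
Add 12 hours 14 minutes leg 2 → 7:32 AM UTC (May 5).
Add 3 hours 57 minutes layover in Darwin → 11:29 AM UTC.
Add 6 hours 14 minutes leg 3 → 5:43 PM UTC.
Add 1 hour and 20 minutes layover in Kabul → 7:03 PM UTC.
Add 2 hours and 23 minutes leg 4 → 9:26 PM UTC.
Marquesas is UTC−9:30, so local arrival = 9:26 PM − 9:30 = 11:56 AM on May 5.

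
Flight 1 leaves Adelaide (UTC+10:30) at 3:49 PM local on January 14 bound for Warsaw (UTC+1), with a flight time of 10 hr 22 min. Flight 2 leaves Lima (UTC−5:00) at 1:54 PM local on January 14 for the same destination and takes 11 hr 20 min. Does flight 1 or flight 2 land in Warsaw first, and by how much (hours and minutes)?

the first, by 14 hours 33 minutes

Flight 1 in UTC: 3:49 PM − 10:30 = 5:19 AM on Jan 14.
+10 hours and 22 minutes → arrive 3:41 PM UTC on Jan 14.
Flight 2 in UTC: 1:54 PM + 5:00 = 6:54 PM on Jan 14.
+11 hours and 20 minutes → arrive 6:14 AM UTC on Jan 15.
Flight 1 lands earlier by 14 hours 33 minutes.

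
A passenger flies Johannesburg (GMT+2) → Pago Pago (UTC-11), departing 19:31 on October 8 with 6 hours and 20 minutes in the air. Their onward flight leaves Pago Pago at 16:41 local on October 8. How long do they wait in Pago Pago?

3 hours 50 minutes

Convert departure to UTC: 19:31 − 2:00 = 17:31 UTC on Oct 8.
Add 6 hours 20 minutes flight time → 23:51 UTC.
Pago Pago is UTC−11:00, so local arrival = 23:51 − 11:00 = 12:51 on Oct 8.
Layover = 16:41 − 12:51 = 3 hours 50 minutes.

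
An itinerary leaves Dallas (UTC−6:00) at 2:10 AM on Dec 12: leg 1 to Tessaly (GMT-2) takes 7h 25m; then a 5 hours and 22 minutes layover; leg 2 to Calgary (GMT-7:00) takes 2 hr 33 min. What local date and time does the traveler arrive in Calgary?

Convert departure to UTC: 2:10 AM + 6:00 = 8:10 AM UTC on Dec 12.
Add 7 hours 25 minutes leg 1 → 3:35 PM UTC.
Add 5 hours 22 minutes layover in Tessaly → 8:57 PM UTC.
Add 2 hours and 33 minutes leg 2 → 11:30 PM UTC.
Calgary is UTC−7:00, so local arrival = 11:30 PM − 7:00 = 4:30 PM on Dec 12.

4:30 PM on December 12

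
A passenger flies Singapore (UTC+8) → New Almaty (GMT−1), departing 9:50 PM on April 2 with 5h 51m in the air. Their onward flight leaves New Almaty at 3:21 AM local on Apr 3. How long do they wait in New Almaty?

Convert departure to UTC: 9:50 PM − 8:00 = 1:50 PM UTC on Apr 2.
Add 5 hours 51 minutes flight time → 7:41 PM UTC.
New Almaty is UTC−1:00, so local arrival = 7:41 PM − 1:00 = 6:41 PM on Apr 2.
Layover = 3:21 AM − 6:41 PM (+1 day) = 8 hours 40 minutes.

8 hours 40 minutes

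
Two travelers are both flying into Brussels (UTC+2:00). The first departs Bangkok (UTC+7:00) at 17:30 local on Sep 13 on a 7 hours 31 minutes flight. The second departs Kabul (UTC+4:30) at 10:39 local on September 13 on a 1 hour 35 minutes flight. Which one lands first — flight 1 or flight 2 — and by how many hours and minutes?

Flight 1 in UTC: 17:30 − 7:00 = 10:30 on Sep 13.
+7 hours and 31 minutes → arrive 18:01 UTC on Sep 13.
Flight 2 in UTC: 10:39 − 4:30 = 06:09 on Sep 13.
+1 hour and 35 minutes → arrive 07:44 UTC on Sep 13.
Flight 2 lands earlier by 10 hours 17 minutes.

the second, by 10 hours 17 minutes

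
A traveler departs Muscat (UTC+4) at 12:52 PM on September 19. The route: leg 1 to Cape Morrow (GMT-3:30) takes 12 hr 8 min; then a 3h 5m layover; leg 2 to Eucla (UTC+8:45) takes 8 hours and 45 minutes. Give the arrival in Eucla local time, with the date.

Convert departure to UTC: 12:52 PM − 4:00 = 8:52 AM UTC on Sep 19.
Add 12 hours and 8 minutes leg 1 → 9:00 PM UTC.
Add 3 hours and 5 minutes layover in Cape Morrow → 12:05 AM UTC (Sep 20).
Add 8 hours and 45 minutes leg 2 → 8:50 AM UTC.
Eucla is UTC+8:45, so local arrival = 8:50 AM + 8:45 = 5:35 PM on Sep 20.

5:35 PM on Sep 20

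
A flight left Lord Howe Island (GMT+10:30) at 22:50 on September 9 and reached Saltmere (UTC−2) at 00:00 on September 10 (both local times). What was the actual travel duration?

Saltmere is 12:30 behind Lord Howe Island.
Clock-face elapsed time (ignoring zones) is 1 hour 10 minutes.
Actual elapsed = 1 hour 10 minutes + 12:30 = 13 hours 40 minutes.

13 hours 40 minutes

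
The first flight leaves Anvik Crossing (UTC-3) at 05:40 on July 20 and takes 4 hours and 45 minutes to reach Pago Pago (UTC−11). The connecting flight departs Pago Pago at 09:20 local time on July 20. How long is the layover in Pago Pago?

6 hours 55 minutes

Convert departure to UTC: 05:40 + 3:00 = 08:40 UTC on Jul 20.
Add 4 hours 45 minutes flight time → 13:25 UTC.
Pago Pago is UTC−11:00, so local arrival = 13:25 − 11:00 = 02:25 on Jul 20.
Layover = 09:20 − 02:25 = 6 hours 55 minutes.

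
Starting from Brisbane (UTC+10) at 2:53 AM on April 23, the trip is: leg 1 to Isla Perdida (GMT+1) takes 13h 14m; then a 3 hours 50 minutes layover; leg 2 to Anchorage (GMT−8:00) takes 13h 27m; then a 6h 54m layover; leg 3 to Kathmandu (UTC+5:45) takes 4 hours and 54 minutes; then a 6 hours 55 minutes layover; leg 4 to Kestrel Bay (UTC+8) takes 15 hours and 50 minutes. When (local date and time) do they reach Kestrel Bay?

Convert departure to UTC: 2:53 AM − 10:00 = 4:53 PM UTC on Apr 22.
Add 13 hours and 14 minutes leg 1 → 6:07 AM UTC (Apr 23).
Add 3 hours 50 minutes layover in Isla Perdida → 9:57 AM UTC.
Add 13 hours and 27 minutes leg 2 → 11:24 PM UTC.
Add 6 hours and 54 minutes layover in Anchorage → 6:18 AM UTC (Apr 24).
Add 4 hours 54 minutes leg 3 → 11:12 AM UTC.
Add 6 hours and 55 minutes layover in Kathmandu → 6:07 PM UTC.
Add 15 hours and 50 minutes leg 4 → 9:57 AM UTC (Apr 25).
Kestrel Bay is UTC+8:00, so local arrival = 9:57 AM + 8:00 = 5:57 PM on Apr 25.

5:57 PM on April 25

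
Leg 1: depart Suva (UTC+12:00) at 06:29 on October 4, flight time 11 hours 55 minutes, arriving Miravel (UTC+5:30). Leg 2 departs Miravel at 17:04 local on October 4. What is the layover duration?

Convert departure to UTC: 06:29 − 12:00 = 18:29 UTC on Oct 3.
Add 11 hours and 55 minutes flight time → 06:24 UTC (Oct 4).
Miravel is UTC+5:30, so local arrival = 06:24 + 5:30 = 11:54 on Oct 4.
Layover = 17:04 − 11:54 = 5 hours 10 minutes.

5 hours 10 minutes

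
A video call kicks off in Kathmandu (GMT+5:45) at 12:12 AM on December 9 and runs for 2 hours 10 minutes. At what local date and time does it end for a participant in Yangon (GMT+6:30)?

Convert start to UTC: 12:12 AM − 5:45 = 6:27 PM UTC on Dec 8.
Add 2 hours and 10 minutes duration → 8:37 PM UTC.
Yangon is UTC+6:30, so local end time = 8:37 PM + 6:30 = 3:07 AM on Dec 9.

3:07 AM on December 9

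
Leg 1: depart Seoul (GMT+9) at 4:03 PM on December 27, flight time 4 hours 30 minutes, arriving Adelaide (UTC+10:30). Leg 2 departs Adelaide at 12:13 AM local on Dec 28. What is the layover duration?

2 hours 10 minutes

Convert departure to UTC: 4:03 PM − 9:00 = 7:03 AM UTC on Dec 27.
Add 4 hours 30 minutes flight time → 11:33 AM UTC.
Adelaide is UTC+10:30, so local arrival = 11:33 AM + 10:30 = 10:03 PM on Dec 27.
Layover = 12:13 AM − 10:03 PM (+1 day) = 2 hours 10 minutes.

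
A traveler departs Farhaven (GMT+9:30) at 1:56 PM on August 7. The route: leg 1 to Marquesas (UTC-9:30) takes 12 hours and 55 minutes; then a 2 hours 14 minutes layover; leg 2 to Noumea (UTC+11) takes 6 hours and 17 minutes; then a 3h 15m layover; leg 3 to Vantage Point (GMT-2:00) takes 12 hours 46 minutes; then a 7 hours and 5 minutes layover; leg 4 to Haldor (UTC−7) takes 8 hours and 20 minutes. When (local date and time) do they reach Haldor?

2:18 AM on Aug 9

Convert departure to UTC: 1:56 PM − 9:30 = 4:26 AM UTC on Aug 7.
Add 12 hours and 55 minutes leg 1 → 5:21 PM UTC.
Add 2 hours 14 minutes layover in Marquesas → 7:35 PM UTC.
Add 6 hours 17 minutes leg 2 → 1:52 AM UTC (Aug 8).
Add 3 hours 15 minutes layover in Noumea → 5:07 AM UTC.
Add 12 hours 46 minutes leg 3 → 5:53 PM UTC.
Add 7 hours 5 minutes layover in Vantage Point → 12:58 AM UTC (Aug 9).
Add 8 hours and 20 minutes leg 4 → 9:18 AM UTC.
Haldor is UTC−7:00, so local arrival = 9:18 AM − 7:00 = 2:18 AM on Aug 9.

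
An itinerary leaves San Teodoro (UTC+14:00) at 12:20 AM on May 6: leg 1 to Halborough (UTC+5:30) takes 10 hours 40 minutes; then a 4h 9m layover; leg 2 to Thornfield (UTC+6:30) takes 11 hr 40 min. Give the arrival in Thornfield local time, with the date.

7:19 PM on May 6

Convert departure to UTC: 12:20 AM − 14:00 = 10:20 AM UTC on May 5.
Add 10 hours and 40 minutes leg 1 → 9:00 PM UTC.
Add 4 hours and 9 minutes layover in Halborough → 1:09 AM UTC (May 6).
Add 11 hours 40 minutes leg 2 → 12:49 PM UTC.
Thornfield is UTC+6:30, so local arrival = 12:49 PM + 6:30 = 7:19 PM on May 6.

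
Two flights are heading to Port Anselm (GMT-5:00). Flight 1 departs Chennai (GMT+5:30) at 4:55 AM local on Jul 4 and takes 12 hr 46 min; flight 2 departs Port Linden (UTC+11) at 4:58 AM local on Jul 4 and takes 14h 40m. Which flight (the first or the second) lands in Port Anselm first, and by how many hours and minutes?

the second, by 3 hours 33 minutes

Flight 1 in UTC: 4:55 AM − 5:30 = 11:25 PM on Jul 3.
+12 hours 46 minutes → arrive 12:11 PM UTC on Jul 4.
Flight 2 in UTC: 4:58 AM − 11:00 = 5:58 PM on Jul 3.
+14 hours 40 minutes → arrive 8:38 AM UTC on Jul 4.
Flight 2 lands earlier by 3 hours 33 minutes.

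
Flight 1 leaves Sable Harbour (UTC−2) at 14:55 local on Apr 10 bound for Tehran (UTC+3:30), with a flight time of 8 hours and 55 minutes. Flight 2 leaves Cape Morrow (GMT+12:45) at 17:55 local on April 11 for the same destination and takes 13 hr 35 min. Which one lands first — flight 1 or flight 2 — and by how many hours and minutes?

the first, by 16 hours 55 minutes

Flight 1 in UTC: 14:55 + 2:00 = 16:55 on Apr 10.
+8 hours 55 minutes → arrive 01:50 UTC on Apr 11.
Flight 2 in UTC: 17:55 − 12:45 = 05:10 on Apr 11.
+13 hours and 35 minutes → arrive 18:45 UTC on Apr 11.
Flight 1 lands earlier by 16 hours 55 minutes.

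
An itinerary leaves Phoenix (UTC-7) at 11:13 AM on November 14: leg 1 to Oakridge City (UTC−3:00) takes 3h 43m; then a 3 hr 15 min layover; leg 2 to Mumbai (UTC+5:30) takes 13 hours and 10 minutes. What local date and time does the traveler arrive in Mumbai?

7:51 PM on November 15

Convert departure to UTC: 11:13 AM + 7:00 = 6:13 PM UTC on Nov 14.
Add 3 hours 43 minutes leg 1 → 9:56 PM UTC.
Add 3 hours 15 minutes layover in Oakridge City → 1:11 AM UTC (Nov 15).
Add 13 hours and 10 minutes leg 2 → 2:21 PM UTC.
Mumbai is UTC+5:30, so local arrival = 2:21 PM + 5:30 = 7:51 PM on Nov 15.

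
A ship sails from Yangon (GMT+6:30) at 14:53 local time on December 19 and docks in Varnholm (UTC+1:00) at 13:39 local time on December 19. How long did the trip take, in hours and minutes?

Departure in UTC: 14:53 − 6:30 = 08:23 on Dec 19.
Arrival in UTC: 13:39 − 1:00 = 12:39 on Dec 19.
Elapsed = 12:39 − 08:23 = 4 hours 16 minutes.

4 hours 16 minutes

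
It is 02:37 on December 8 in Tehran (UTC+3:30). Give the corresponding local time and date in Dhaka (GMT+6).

Dhaka is 2:30 ahead of Tehran.
Shift by the zone difference: 02:37 + 2:30 = 05:07 on Dec 8 in Dhaka.

05:07 on Dec 8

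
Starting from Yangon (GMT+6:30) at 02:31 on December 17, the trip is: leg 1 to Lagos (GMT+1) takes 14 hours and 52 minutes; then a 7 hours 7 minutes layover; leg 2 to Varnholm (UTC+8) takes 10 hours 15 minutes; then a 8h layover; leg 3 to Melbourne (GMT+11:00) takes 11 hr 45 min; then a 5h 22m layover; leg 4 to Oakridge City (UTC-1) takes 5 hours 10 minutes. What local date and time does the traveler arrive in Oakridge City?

09:32 on Dec 19

Convert departure to UTC: 02:31 − 6:30 = 20:01 UTC on Dec 16.
Add 14 hours and 52 minutes leg 1 → 10:53 UTC (Dec 17).
Add 7 hours and 7 minutes layover in Lagos → 18:00 UTC.
Add 10 hours and 15 minutes leg 2 → 04:15 UTC (Dec 18).
Add 8 hours layover in Varnholm → 12:15 UTC.
Add 11 hours and 45 minutes leg 3 → 00:00 UTC (Dec 19).
Add 5 hours and 22 minutes layover in Melbourne → 05:22 UTC.
Add 5 hours and 10 minutes leg 4 → 10:32 UTC.
Oakridge City is UTC−1:00, so local arrival = 10:32 − 1:00 = 09:32 on Dec 19.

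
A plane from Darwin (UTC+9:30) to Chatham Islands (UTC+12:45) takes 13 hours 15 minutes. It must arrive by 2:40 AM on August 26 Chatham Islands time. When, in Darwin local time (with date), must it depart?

10:10 AM on August 25

Target arrival in UTC: 2:40 AM − 12:45 = 1:55 PM on Aug 25.
Subtract 13 hours and 15 minutes → departure 12:40 AM UTC on Aug 25.
Darwin is UTC+9:30: 12:40 AM + 9:30 = 10:10 AM on Aug 25.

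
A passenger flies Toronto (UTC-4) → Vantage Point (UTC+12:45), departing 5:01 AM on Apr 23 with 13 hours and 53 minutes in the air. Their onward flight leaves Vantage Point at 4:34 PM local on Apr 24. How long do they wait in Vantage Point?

4 hours 55 minutes

Convert departure to UTC: 5:01 AM + 4:00 = 9:01 AM UTC on Apr 23.
Add 13 hours 53 minutes flight time → 10:54 PM UTC.
Vantage Point is UTC+12:45, so local arrival = 10:54 PM + 12:45 = 11:39 AM on Apr 24.
Layover = 4:34 PM − 11:39 AM = 4 hours 55 minutes.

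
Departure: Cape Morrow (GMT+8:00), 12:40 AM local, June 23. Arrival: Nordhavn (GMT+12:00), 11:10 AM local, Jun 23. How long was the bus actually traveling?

6 hours 30 minutes

Nordhavn is 4:00 ahead of Cape Morrow.
Clock-face elapsed time (ignoring zones) is 10 hours 30 minutes.
Actual elapsed = 10 hours 30 minutes − 4:00 = 6 hours 30 minutes.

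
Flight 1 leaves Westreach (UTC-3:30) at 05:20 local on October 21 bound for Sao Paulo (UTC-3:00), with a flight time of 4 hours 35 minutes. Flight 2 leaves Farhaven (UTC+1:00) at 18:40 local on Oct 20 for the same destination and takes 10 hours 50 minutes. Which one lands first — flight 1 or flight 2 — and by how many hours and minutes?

the second, by 8 hours 55 minutes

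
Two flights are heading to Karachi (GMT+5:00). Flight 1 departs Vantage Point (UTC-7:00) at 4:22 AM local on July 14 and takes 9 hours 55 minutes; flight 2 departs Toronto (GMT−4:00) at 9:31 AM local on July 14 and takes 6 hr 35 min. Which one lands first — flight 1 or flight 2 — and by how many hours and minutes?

Flight 1 in UTC: 4:22 AM + 7:00 = 11:22 AM on Jul 14.
+9 hours and 55 minutes → arrive 9:17 PM UTC on Jul 14.
Flight 2 in UTC: 9:31 AM + 4:00 = 1:31 PM on Jul 14.
+6 hours 35 minutes → arrive 8:06 PM UTC on Jul 14.
Flight 2 lands earlier by 1 hour 11 minutes.

the second, by 1 hour 11 minutes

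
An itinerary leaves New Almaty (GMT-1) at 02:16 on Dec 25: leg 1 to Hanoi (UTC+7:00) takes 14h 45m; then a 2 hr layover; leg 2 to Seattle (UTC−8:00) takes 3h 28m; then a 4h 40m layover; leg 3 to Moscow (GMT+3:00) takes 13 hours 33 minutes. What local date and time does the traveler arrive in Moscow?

Convert departure to UTC: 02:16 + 1:00 = 03:16 UTC on Dec 25.
Add 14 hours 45 minutes leg 1 → 18:01 UTC.
Add 2 hours layover in Hanoi → 20:01 UTC.
Add 3 hours 28 minutes leg 2 → 23:29 UTC.
Add 4 hours 40 minutes layover in Seattle → 04:09 UTC (Dec 26).
Add 13 hours and 33 minutes leg 3 → 17:42 UTC.
Moscow is UTC+3:00, so local arrival = 17:42 + 3:00 = 20:42 on Dec 26.

20:42 on Dec 26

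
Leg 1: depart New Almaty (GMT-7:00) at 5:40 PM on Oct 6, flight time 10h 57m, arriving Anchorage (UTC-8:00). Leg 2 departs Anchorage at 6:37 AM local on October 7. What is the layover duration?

Convert departure to UTC: 5:40 PM + 7:00 = 12:40 AM UTC on Oct 7.
Add 10 hours 57 minutes flight time → 11:37 AM UTC.
Anchorage is UTC−8:00, so local arrival = 11:37 AM − 8:00 = 3:37 AM on Oct 7.
Layover = 6:37 AM − 3:37 AM = 3 hours.

3 hours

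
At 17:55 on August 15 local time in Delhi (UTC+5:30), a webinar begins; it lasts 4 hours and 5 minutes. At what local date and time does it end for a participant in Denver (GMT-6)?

10:30 on August 15

Denver is 11:30 behind Delhi.
After 4 hours and 5 minutes it is 22:00 in Delhi.
Shift by the zone difference: 22:00 − 11:30 = 10:30 on Aug 15 in Denver.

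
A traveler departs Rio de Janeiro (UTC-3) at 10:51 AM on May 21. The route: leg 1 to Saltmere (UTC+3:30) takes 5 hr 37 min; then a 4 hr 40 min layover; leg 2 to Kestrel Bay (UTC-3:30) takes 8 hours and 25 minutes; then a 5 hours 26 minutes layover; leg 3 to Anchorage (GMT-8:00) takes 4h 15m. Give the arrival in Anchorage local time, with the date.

Convert departure to UTC: 10:51 AM + 3:00 = 1:51 PM UTC on May 21.
Add 5 hours and 37 minutes leg 1 → 7:28 PM UTC.
Add 4 hours 40 minutes layover in Saltmere → 12:08 AM UTC (May 22).
Add 8 hours and 25 minutes leg 2 → 8:33 AM UTC.
Add 5 hours 26 minutes layover in Kestrel Bay → 1:59 PM UTC.
Add 4 hours and 15 minutes leg 3 → 6:14 PM UTC.
Anchorage is UTC−8:00, so local arrival = 6:14 PM − 8:00 = 10:14 AM on May 22.

10:14 AM on May 22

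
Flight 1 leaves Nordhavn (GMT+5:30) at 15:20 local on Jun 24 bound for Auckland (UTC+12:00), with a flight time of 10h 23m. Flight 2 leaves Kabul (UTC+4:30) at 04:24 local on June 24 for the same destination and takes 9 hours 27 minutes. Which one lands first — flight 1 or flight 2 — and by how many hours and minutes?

the second, by 10 hours 52 minutes

Flight 1 in UTC: 15:20 − 5:30 = 09:50 on Jun 24.
+10 hours 23 minutes → arrive 20:13 UTC on Jun 24.
Flight 2 in UTC: 04:24 − 4:30 = 23:54 on Jun 23.
+9 hours and 27 minutes → arrive 09:21 UTC on Jun 24.
Flight 2 lands earlier by 10 hours 52 minutes.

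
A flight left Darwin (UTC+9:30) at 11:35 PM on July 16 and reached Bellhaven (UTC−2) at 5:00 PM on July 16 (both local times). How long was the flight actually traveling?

4 hours 55 minutes

Bellhaven is 11:30 behind Darwin.
Clock-face elapsed time (ignoring zones) is −6 hours 35 minutes.
Actual elapsed = −6 hours 35 minutes + 11:30 = 4 hours 55 minutes.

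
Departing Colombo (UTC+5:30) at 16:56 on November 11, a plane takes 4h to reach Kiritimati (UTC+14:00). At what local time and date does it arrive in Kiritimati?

05:26 on November 12

Convert departure to UTC: 16:56 − 5:30 = 11:26 UTC on Nov 11.
Add 4 hours travel time → 15:26 UTC.
Kiritimati is UTC+14:00, so local arrival = 15:26 + 14:00 = 05:26 on Nov 12.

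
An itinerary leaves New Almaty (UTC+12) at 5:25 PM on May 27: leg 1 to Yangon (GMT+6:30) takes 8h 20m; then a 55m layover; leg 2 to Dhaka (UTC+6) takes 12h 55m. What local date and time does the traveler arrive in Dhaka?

Convert departure to UTC: 5:25 PM − 12:00 = 5:25 AM UTC on May 27.
Add 8 hours and 20 minutes leg 1 → 1:45 PM UTC.
Add 55 minutes layover in Yangon → 2:40 PM UTC.
Add 12 hours and 55 minutes leg 2 → 3:35 AM UTC (May 28).
Dhaka is UTC+6:00, so local arrival = 3:35 AM + 6:00 = 9:35 AM on May 28.

9:35 AM on May 28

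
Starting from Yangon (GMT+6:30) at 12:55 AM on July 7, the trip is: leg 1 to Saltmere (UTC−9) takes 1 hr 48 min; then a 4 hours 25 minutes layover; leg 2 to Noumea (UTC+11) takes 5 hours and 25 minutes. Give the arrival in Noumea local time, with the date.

5:03 PM on July 7

Convert departure to UTC: 12:55 AM − 6:30 = 6:25 PM UTC on Jul 6.
Add 1 hour and 48 minutes leg 1 → 8:13 PM UTC.
Add 4 hours 25 minutes layover in Saltmere → 12:38 AM UTC (Jul 7).
Add 5 hours and 25 minutes leg 2 → 6:03 AM UTC.
Noumea is UTC+11:00, so local arrival = 6:03 AM + 11:00 = 5:03 PM on Jul 7.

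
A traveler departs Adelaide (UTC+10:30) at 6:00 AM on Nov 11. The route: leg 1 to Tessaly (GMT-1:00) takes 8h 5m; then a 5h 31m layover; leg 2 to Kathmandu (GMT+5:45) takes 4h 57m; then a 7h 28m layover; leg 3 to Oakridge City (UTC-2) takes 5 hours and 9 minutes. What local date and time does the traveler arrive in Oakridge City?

Convert departure to UTC: 6:00 AM − 10:30 = 7:30 PM UTC on Nov 10.
Add 8 hours 5 minutes leg 1 → 3:35 AM UTC (Nov 11).
Add 5 hours and 31 minutes layover in Tessaly → 9:06 AM UTC.
Add 4 hours and 57 minutes leg 2 → 2:03 PM UTC.
Add 7 hours 28 minutes layover in Kathmandu → 9:31 PM UTC.
Add 5 hours 9 minutes leg 3 → 2:40 AM UTC (Nov 12).
Oakridge City is UTC−2:00, so local arrival = 2:40 AM − 2:00 = 12:40 AM on Nov 12.

12:40 AM on November 12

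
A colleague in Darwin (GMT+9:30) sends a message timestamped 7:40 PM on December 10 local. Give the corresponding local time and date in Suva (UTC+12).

10:10 PM on December 10

In UTC: 7:40 PM − 9:30 = 10:10 AM on Dec 10.
Suva is UTC+12:00: 10:10 AM + 12:00 = 10:10 PM on Dec 10.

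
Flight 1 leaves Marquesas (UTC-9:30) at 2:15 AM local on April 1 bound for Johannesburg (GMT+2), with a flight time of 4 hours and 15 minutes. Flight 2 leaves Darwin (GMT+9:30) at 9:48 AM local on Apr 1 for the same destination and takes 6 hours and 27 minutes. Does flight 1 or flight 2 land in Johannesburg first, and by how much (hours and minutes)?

Flight 1 in UTC: 2:15 AM + 9:30 = 11:45 AM on Apr 1.
+4 hours and 15 minutes → arrive 4:00 PM UTC on Apr 1.
Flight 2 in UTC: 9:48 AM − 9:30 = 12:18 AM on Apr 1.
+6 hours 27 minutes → arrive 6:45 AM UTC on Apr 1.
Flight 2 lands earlier by 9 hours 15 minutes.

the second, by 9 hours 15 minutes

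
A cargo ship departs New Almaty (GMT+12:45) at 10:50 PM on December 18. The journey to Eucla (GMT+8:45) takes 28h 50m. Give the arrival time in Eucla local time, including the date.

11:40 PM on December 19

Convert departure to UTC: 10:50 PM − 12:45 = 10:05 AM UTC on Dec 18.
Add 28 hours and 50 minutes travel time → 2:55 PM UTC (Dec 19).
Eucla is UTC+8:45, so local arrival = 2:55 PM + 8:45 = 11:40 PM on Dec 19.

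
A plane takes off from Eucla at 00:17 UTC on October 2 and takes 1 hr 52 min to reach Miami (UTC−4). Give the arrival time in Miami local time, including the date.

22:09 on October 1

Departure is given in UTC: 00:17 on Oct 2.
Add 1 hour 52 minutes → 02:09 UTC.
Miami is UTC−4:00: 02:09 − 4:00 = 22:09 on Oct 1.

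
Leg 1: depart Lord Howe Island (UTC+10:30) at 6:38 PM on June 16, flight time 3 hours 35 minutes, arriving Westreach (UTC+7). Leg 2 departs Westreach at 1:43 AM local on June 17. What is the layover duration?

7 hours

Convert departure to UTC: 6:38 PM − 10:30 = 8:08 AM UTC on Jun 16.
Add 3 hours and 35 minutes flight time → 11:43 AM UTC.
Westreach is UTC+7:00, so local arrival = 11:43 AM + 7:00 = 6:43 PM on Jun 16.
Layover = 1:43 AM − 6:43 PM (+1 day) = 7 hours.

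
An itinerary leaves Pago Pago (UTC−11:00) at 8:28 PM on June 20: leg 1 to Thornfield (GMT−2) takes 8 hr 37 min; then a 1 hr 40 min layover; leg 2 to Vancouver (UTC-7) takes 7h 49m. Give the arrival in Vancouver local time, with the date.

6:34 PM on June 21

Convert departure to UTC: 8:28 PM + 11:00 = 7:28 AM UTC on Jun 21.
Add 8 hours 37 minutes leg 1 → 4:05 PM UTC.
Add 1 hour and 40 minutes layover in Thornfield → 5:45 PM UTC.
Add 7 hours 49 minutes leg 2 → 1:34 AM UTC (Jun 22).
Vancouver is UTC−7:00, so local arrival = 1:34 AM − 7:00 = 6:34 PM on Jun 21.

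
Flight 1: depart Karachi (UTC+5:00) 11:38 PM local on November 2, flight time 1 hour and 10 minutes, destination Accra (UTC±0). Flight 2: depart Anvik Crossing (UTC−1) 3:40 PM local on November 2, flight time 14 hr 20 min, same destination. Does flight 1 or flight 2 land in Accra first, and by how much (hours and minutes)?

the first, by 11 hours 12 minutes

Flight 1 in UTC: 11:38 PM − 5:00 = 6:38 PM on Nov 2.
+1 hour and 10 minutes → arrive 7:48 PM UTC on Nov 2.
Flight 2 in UTC: 3:40 PM + 1:00 = 4:40 PM on Nov 2.
+14 hours and 20 minutes → arrive 7:00 AM UTC on Nov 3.
Flight 1 lands earlier by 11 hours 12 minutes.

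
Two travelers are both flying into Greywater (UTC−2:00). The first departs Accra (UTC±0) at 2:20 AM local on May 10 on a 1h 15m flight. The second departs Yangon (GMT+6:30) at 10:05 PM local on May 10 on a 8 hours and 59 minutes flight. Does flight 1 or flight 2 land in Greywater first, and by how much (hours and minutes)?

the first, by 20 hours 59 minutes

Flight 1 departs at 2:20 AM UTC (May 10).
+1 hour and 15 minutes → arrive 3:35 AM UTC on May 10.
Flight 2 in UTC: 10:05 PM − 6:30 = 3:35 PM on May 10.
+8 hours and 59 minutes → arrive 12:34 AM UTC on May 11.
Flight 1 lands earlier by 20 hours 59 minutes.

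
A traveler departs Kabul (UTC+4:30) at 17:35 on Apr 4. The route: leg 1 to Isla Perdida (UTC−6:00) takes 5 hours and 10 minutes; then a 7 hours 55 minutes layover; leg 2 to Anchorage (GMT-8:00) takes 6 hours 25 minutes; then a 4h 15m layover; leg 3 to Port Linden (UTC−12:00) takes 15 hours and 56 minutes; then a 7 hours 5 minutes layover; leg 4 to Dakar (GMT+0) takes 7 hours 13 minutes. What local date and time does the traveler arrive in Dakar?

19:04 on April 6

Convert departure to UTC: 17:35 − 4:30 = 13:05 UTC on Apr 4.
Add 5 hours and 10 minutes leg 1 → 18:15 UTC.
Add 7 hours and 55 minutes layover in Isla Perdida → 02:10 UTC (Apr 5).
Add 6 hours and 25 minutes leg 2 → 08:35 UTC.
Add 4 hours 15 minutes layover in Anchorage → 12:50 UTC.
Add 15 hours and 56 minutes leg 3 → 04:46 UTC (Apr 6).
Add 7 hours and 5 minutes layover in Port Linden → 11:51 UTC.
Add 7 hours and 13 minutes leg 4 → 19:04 UTC.
Dakar is UTC+0, so local arrival is the same: 19:04 on Apr 6.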